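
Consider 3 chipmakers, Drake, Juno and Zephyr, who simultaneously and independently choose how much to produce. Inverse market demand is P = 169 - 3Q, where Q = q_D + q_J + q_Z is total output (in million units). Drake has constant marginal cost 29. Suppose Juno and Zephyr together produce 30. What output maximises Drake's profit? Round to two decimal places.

With rivals' combined output fixed at 30, Drake's profit is π_D = (169 - 3·30 - 3q_D)q_D - (29q_D) = (79 - 3q_D)q_D - (29q_D).
∂π_D/∂q_D = 50 - 6q_D = 0, so q_D = 25/3.

8.33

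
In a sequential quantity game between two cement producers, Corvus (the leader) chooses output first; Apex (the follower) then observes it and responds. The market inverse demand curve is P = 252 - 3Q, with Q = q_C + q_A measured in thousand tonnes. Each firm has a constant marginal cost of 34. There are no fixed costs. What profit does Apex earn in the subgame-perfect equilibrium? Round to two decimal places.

The follower Apex best-responds to any q_C: π_A = (252 - 3Q)q_A - 34q_A.
Setting the follower's marginal profit to zero, 218 - 3q_C - 6q_A = 0, i.e. q_A = (218 - 3q_C)/6.
The leader anticipates this reaction. Substituting into P = 252 - 3Q gives P = 143 - (3/2)q_C, so π_C = (143 - (3/2)q_C)q_C - 34q_C.
Maximising: ∂π_C/∂q_C = 109 - 3q_C = 0, giving q_C = 109/3.
Then q_A = (218 - 3·(109/3))/6 = 109/6.
Price P = 252 - 3·(109/2) = 177/2.
Apex's profit: (177/2 - 34)·(109/6) = 990.0833.

990.08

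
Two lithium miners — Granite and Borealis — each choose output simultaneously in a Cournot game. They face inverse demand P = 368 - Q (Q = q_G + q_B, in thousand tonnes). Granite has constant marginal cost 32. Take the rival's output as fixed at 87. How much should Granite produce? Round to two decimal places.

With the rival's output fixed at 87, Granite's profit is π_G = (368 - 87 - q_G)q_G - (32q_G) = (281 - q_G)q_G - (32q_G).
∂π_G/∂q_G = 249 - 2q_G = 0, so q_G = 249/2.

124.50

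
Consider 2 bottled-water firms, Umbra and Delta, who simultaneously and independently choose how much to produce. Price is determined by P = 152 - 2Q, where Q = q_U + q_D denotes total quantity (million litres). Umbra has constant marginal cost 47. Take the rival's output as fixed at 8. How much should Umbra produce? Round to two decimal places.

22.25

With the rival's output fixed at 8, Umbra's profit is π_U = (152 - 2·8 - 2q_U)q_U - (47q_U) = (136 - 2q_U)q_U - (47q_U).
∂π_U/∂q_U = 89 - 4q_U = 0, so q_U = 89/4.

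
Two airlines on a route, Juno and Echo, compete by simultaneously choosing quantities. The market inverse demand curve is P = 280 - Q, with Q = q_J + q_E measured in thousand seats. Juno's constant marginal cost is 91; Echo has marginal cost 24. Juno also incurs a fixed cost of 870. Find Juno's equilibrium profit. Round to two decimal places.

Juno's profit: π_J = (280 - Q)q_J - (91q_J). Setting ∂π_J/∂q_J = 0: 189 - 2q_J - (q_E) = 0.
Echo's profit: π_E = (280 - Q)q_E - (24q_E). Setting ∂π_E/∂q_E = 0: 256 - 2q_E - (q_J) = 0.
Best responses: q_J = (189 - q_E)/2, q_E = (256 - q_J)/2.
Solving the pair: q_J = 122/3, q_E = 323/3.
Price P = 280 - 445/3 = 395/3.
Juno's profit: (395/3 - 91)·(122/3) - 870 = 783.7778.

783.78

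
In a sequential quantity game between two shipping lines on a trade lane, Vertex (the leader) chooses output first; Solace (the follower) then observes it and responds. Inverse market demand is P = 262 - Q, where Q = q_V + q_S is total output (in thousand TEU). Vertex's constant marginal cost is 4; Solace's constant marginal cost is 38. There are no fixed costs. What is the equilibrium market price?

The follower Solace best-responds to any q_V: π_S = (262 - Q)q_S - 38q_S.
Follower FOC: 224 - q_V - 2q_S = 0, so q_S(q_V) = (224 - q_V)/2.
The leader anticipates this reaction. Substituting into P = 262 - Q gives P = 150 - (1/2)q_V, so π_V = (150 - (1/2)q_V)q_V - 4q_V.
Leader FOC: 146 - q_V = 0, so q_V = 146.
Then q_S = (224 - 146)/2 = 39.
Total output Q = 185, so price P = 262 - 185 = 77.

77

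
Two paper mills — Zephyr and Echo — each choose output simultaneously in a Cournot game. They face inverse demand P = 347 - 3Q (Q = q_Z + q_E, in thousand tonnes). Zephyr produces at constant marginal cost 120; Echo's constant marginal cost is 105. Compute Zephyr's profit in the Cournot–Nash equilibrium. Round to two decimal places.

1664.59

Zephyr's profit: π_Z = (347 - 3Q)q_Z - (120q_Z). Setting ∂π_Z/∂q_Z = 0: 227 - 6q_Z - 3(q_E) = 0.
Echo's first-order condition: 242 - 6q_E - 3(q_Z) = 0.
Rearranging gives the reaction functions q_Z = (227 - 3q_E)/6 and q_E = (242 - 3q_Z)/6.
Solving the pair: q_Z = 212/9, q_E = 257/9.
Price P = 347 - 3·(469/9) = 572/3.
Zephyr's profit: (572/3 - 120)·(212/9) = 1664.5926.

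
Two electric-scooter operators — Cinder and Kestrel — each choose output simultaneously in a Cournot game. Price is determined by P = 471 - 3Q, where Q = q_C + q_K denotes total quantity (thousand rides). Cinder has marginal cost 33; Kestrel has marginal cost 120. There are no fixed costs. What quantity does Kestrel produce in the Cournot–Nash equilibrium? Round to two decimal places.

29.33

Cinder's profit: π_C = (471 - 3Q)q_C - (33q_C). Setting ∂π_C/∂q_C = 0: 438 - 6q_C - 3(q_K) = 0.
Kestrel's first-order condition: 351 - 6q_K - 3(q_C) = 0.
So q_C = (438 - 3q_K)/6 and q_K = (351 - 3q_C)/6.
Substituting one into the other gives q_C = 175/3 and q_K = 88/3.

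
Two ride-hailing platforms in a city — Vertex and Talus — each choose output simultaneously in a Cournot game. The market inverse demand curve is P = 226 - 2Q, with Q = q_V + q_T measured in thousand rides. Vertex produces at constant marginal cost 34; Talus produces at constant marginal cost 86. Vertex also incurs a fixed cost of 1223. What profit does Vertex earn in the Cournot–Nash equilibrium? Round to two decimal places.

Vertex's profit: π_V = (226 - 2Q)q_V - (34q_V). Setting ∂π_V/∂q_V = 0: 192 - 4q_V - 2(q_T) = 0.
Talus's first-order condition: 140 - 4q_T - 2(q_V) = 0.
So q_V = (192 - 2q_T)/4 and q_T = (140 - 2q_V)/4.
Substituting one into the other gives q_V = 122/3 and q_T = 44/3.
Price P = 226 - 2·(166/3) = 346/3.
Vertex's profit: (346/3 - 34)·(122/3) - 1223 = 2084.5556.

2084.56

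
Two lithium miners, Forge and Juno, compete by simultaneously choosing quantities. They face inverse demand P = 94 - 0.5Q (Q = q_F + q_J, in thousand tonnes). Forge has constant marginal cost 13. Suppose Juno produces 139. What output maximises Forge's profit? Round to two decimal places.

With the rival's output fixed at 139, Forge's profit is π_F = (94 - (1/2)·139 - (1/2)q_F)q_F - (13q_F) = (49/2 - (1/2)q_F)q_F - (13q_F).
∂π_F/∂q_F = 23/2 - q_F = 0, so q_F = 23/2.

11.50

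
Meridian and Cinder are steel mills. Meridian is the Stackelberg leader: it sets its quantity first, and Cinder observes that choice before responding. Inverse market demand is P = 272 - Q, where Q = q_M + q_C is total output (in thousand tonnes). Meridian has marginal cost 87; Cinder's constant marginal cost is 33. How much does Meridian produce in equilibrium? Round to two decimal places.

65.50

The follower Cinder best-responds to any q_M: π_C = (272 - Q)q_C - 33q_C.
Follower FOC: 239 - q_M - 2q_C = 0, so q_C(q_M) = (239 - q_M)/2.
Meridian substitutes q_C(q_M) into its own profit: π_M = q_M(272 - q_M - (239 - q_M)/2) - 87q_M = (305/2 - (1/2)q_M)q_M - 87q_M.
Maximising: ∂π_M/∂q_M = 131/2 - q_M = 0, giving q_M = 131/2.
Then q_C = (239 - 131/2)/2 = 347/4.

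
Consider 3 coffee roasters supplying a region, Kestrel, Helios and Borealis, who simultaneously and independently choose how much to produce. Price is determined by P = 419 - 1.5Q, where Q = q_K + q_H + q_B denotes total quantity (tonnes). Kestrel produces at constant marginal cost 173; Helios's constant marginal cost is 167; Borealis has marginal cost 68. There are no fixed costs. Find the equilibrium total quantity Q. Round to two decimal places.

141.50

Kestrel's profit: π_K = (419 - 1.5Q)q_K - (173q_K). Setting ∂π_K/∂q_K = 0: 246 - 3q_K - (3/2)(q_H + q_B) = 0.
Helios's profit: π_H = (419 - 1.5Q)q_H - (167q_H). Setting ∂π_H/∂q_H = 0: 252 - 3q_H - (3/2)(q_K + q_B) = 0.
Borealis's first-order condition: 351 - 3q_B - (3/2)(q_K + q_H) = 0.
Adding the 3 conditions: 849 − 3Q − 3Q = 0, i.e. Q = 283/2.
Back-substituting: q_K = (246 − 849/4)/(3/2) = 45/2, q_H = (252 − 849/4)/(3/2) = 53/2, q_B = (351 − 849/4)/(3/2) = 185/2.
Total output Q = 45/2 + 53/2 + 185/2 = 283/2.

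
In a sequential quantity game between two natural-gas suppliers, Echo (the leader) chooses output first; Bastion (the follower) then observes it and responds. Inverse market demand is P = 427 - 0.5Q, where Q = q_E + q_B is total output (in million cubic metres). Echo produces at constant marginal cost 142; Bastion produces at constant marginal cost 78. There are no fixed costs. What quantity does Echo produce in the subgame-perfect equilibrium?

Solve by backward induction. Given q_E, the follower Bastion maximises π_B = (427 - (1/2)q_E - (1/2)q_B)q_B - 78q_B.
Setting the follower's marginal profit to zero, 349 - (1/2)q_E - q_B = 0, i.e. q_B = (349 - (1/2)q_E).
The leader anticipates this reaction. Substituting into P = 427 - 0.5Q gives P = 505/2 - (1/4)q_E, so π_E = (505/2 - (1/4)q_E)q_E - 142q_E.
Leader FOC: 221/2 - (1/2)q_E = 0, so q_E = 221.
Then q_B = (349 - (1/2)·221) = 477/2.

221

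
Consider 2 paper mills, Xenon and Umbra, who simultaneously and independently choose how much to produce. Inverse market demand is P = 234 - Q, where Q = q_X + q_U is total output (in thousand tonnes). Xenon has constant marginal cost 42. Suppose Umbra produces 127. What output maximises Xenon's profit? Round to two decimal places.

With the rival's output fixed at 127, Xenon's profit is π_X = (234 - 127 - q_X)q_X - (42q_X) = (107 - q_X)q_X - (42q_X).
∂π_X/∂q_X = 65 - 2q_X = 0, so q_X = 65/2.

32.50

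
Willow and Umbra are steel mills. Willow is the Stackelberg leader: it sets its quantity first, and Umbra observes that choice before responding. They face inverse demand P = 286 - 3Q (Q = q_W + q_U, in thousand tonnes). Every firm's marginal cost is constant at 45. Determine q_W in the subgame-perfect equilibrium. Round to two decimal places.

Solve by backward induction. Given q_W, the follower Umbra maximises π_U = (286 - 3q_W - 3q_U)q_U - 45q_U.
∂π_U/∂q_U = 241 - 3q_W - 6q_U = 0 gives the reaction function q_U = (241 - 3q_W)/6.
Willow substitutes q_U(q_W) into its own profit: π_W = q_W(286 - 3q_W - (241 - 3q_W)/2) - 45q_W = (331/2 - (3/2)q_W)q_W - 45q_W.
Maximising: ∂π_W/∂q_W = 241/2 - 3q_W = 0, giving q_W = 241/6.
Then q_U = (241 - 3·(241/6))/6 = 241/12.

40.17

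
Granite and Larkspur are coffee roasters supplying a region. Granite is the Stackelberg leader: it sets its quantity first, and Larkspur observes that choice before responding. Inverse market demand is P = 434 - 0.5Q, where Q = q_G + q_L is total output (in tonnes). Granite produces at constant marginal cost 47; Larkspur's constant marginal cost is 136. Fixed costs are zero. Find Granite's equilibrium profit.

The follower Larkspur best-responds to any q_G: π_L = (434 - 0.5Q)q_L - 136q_L.
∂π_L/∂q_L = 298 - (1/2)q_G - q_L = 0 gives the reaction function q_L = (298 - (1/2)q_G).
Granite substitutes q_L(q_G) into its own profit: π_G = q_G(434 - (1/2)q_G - (298 - (1/2)q_G)/2) - 47q_G = (285 - (1/4)q_G)q_G - 47q_G.
Maximising: ∂π_G/∂q_G = 238 - (1/2)q_G = 0, giving q_G = 476.
Then q_L = (298 - (1/2)·476) = 60.
Price P = 434 - (1/2)·536 = 166.
Granite's profit: (166 - 47)·476 = 56644.

56644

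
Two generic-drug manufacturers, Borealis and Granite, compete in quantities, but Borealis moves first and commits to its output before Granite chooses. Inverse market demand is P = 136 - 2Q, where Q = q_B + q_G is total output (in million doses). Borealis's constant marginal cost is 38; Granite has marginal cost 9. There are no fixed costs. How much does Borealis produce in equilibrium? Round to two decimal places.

The follower Granite best-responds to any q_B: π_G = (136 - 2Q)q_G - 9q_G.
Follower FOC: 127 - 2q_B - 4q_G = 0, so q_G(q_B) = (127 - 2q_B)/4.
Borealis substitutes q_G(q_B) into its own profit: π_B = q_B(136 - 2q_B - (127 - 2q_B)/2) - 38q_B = (145/2 - q_B)q_B - 38q_B.
The leader's first-order condition 69/2 - 2q_B = 0 yields q_B = 69/4.
Then q_G = (127 - 2·(69/4))/4 = 185/8.

17.25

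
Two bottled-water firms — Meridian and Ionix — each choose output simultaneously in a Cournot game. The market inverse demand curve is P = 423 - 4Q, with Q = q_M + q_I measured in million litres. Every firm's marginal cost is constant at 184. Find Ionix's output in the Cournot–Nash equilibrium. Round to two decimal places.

Each firm earns π_i = (423 - 4Q)q_i - 184q_i.
First-order condition (treating rivals' output as given): 239 - 8q_i - 4q_j = 0.
With identical firms every q_j equals q_i, so q_j = q_i and 239 = 12q_i, giving q_i = 239/12.

19.92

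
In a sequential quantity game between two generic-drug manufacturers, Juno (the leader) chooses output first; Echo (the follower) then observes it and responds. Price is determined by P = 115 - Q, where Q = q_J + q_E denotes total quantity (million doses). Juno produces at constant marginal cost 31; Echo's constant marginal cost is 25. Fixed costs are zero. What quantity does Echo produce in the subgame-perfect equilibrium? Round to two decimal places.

Solve by backward induction. Given q_J, the follower Echo maximises π_E = (115 - q_J - q_E)q_E - 25q_E.
Setting the follower's marginal profit to zero, 90 - q_J - 2q_E = 0, i.e. q_E = (90 - q_J)/2.
Juno substitutes q_E(q_J) into its own profit: π_J = q_J(115 - q_J - (90 - q_J)/2) - 31q_J = (70 - (1/2)q_J)q_J - 31q_J.
Maximising: ∂π_J/∂q_J = 39 - q_J = 0, giving q_J = 39.
Then q_E = (90 - 39)/2 = 51/2.

25.50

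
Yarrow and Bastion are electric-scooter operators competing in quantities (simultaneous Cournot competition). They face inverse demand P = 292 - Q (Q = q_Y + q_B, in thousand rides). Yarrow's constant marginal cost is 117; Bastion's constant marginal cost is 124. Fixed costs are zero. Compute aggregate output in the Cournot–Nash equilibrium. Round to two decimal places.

114.33

Yarrow's profit: π_Y = (292 - Q)q_Y - (117q_Y). Setting ∂π_Y/∂q_Y = 0: 175 - 2q_Y - (q_B) = 0.
Bastion's profit: π_B = (292 - Q)q_B - (124q_B). Setting ∂π_B/∂q_B = 0: 168 - 2q_B - (q_Y) = 0.
So q_Y = (175 - q_B)/2 and q_B = (168 - q_Y)/2.
Solving the pair: q_Y = 182/3, q_B = 161/3.
Total output Q = 182/3 + 161/3 = 343/3.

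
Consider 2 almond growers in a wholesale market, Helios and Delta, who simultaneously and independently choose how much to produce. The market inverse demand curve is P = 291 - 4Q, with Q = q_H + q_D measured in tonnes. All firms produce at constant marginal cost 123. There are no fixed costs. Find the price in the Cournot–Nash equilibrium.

179

A representative firm's profit is π_i = q_i(291 - 4Q) - 123q_i.
First-order condition (treating rivals' output as given): 168 - 8q_i - 4q_j = 0.
With identical firms every q_j equals q_i, so q_j = q_i and 168 = 12q_i, giving q_i = 14.
Total output Q = 28, so price P = 291 - 4·28 = 179.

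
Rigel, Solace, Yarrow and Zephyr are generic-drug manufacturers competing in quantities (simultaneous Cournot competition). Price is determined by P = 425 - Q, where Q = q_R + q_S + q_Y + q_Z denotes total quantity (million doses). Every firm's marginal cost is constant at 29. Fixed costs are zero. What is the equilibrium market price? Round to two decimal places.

Each firm earns π_i = (425 - Q)q_i - 29q_i.
Setting ∂π_i/∂q_i = 0 with rivals' quantities fixed: 396 - 2q_i - Σ_{j≠i} q_j = 0.
With identical firms every q_j equals q_i, so Σ_{j≠i} q_j = 3q_i and 396 = 5q_i, giving q_i = 396/5.
Total output Q = 1584/5, so price P = 425 - 1584/5 = 541/5.

108.20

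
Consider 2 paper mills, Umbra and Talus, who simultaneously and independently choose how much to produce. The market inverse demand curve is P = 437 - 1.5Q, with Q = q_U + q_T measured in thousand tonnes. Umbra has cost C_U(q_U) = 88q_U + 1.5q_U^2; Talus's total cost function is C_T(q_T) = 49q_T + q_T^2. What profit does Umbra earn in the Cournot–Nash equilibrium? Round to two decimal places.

5269.32

Umbra's profit: π_U = (437 - 1.5Q)q_U - (88q_U + (3/2)q_U²). Setting ∂π_U/∂q_U = 0: 349 - 6q_U - (3/2)(q_T) = 0.
Talus's first-order condition: 388 - 5q_T - (3/2)(q_U) = 0.
So q_U = (349 - (3/2)q_T)/6 and q_T = (388 - (3/2)q_U)/5.
Solving the pair: q_U = 41.9099, q_T = 65.0270.
Price P = 437 - (3/2)·106.9369 = 276.5946.
Umbra's profit: 276.5946·41.9099 - 88·41.9099 - (3/2)·41.9099² = 5269.3216.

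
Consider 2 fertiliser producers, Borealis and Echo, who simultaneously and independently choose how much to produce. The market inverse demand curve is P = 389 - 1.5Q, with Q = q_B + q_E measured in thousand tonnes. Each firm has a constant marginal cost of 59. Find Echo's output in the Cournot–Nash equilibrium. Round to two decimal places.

Each firm earns π_i = (389 - 1.5Q)q_i - 59q_i.
Setting ∂π_i/∂q_i = 0 with rivals' quantities fixed: 330 - 3q_i - (3/2)q_j = 0.
By symmetry each firm produces the same amount; substituting q_j = q_i yields q_i = 330/(9/2) = 220/3.

73.33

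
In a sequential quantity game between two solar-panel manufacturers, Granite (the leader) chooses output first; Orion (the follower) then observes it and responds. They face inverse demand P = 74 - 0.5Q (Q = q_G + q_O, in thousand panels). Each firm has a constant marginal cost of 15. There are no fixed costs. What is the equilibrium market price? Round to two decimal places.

The follower Orion best-responds to any q_G: π_O = (74 - 0.5Q)q_O - 15q_O.
∂π_O/∂q_O = 59 - (1/2)q_G - q_O = 0 gives the reaction function q_O = (59 - (1/2)q_G).
Granite substitutes q_O(q_G) into its own profit: π_G = q_G(74 - (1/2)q_G - (59 - (1/2)q_G)/2) - 15q_G = (89/2 - (1/4)q_G)q_G - 15q_G.
The leader's first-order condition 59/2 - (1/2)q_G = 0 yields q_G = 59.
Then q_O = (59 - (1/2)·59) = 59/2.
Total output Q = 177/2, so price P = 74 - (1/2)·(177/2) = 119/4.

29.75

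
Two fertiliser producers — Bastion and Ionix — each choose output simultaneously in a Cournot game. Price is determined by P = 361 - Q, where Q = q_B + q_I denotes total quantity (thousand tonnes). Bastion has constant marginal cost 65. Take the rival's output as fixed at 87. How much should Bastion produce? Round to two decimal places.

104.50

With the rival's output fixed at 87, Bastion's profit is π_B = (361 - 87 - q_B)q_B - (65q_B) = (274 - q_B)q_B - (65q_B).
∂π_B/∂q_B = 209 - 2q_B = 0, so q_B = 209/2.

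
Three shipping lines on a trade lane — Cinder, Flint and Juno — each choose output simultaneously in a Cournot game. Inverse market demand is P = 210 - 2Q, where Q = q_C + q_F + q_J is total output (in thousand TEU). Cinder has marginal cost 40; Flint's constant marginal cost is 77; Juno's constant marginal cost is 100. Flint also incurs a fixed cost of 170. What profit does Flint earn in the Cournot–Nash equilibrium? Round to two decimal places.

Cinder's profit: π_C = (210 - 2Q)q_C - (40q_C). Setting ∂π_C/∂q_C = 0: 170 - 4q_C - 2(q_F + q_J) = 0.
Flint's profit: π_F = (210 - 2Q)q_F - (77q_F). Setting ∂π_F/∂q_F = 0: 133 - 4q_F - 2(q_C + q_J) = 0.
Juno's profit: π_J = (210 - 2Q)q_J - (100q_J). Setting ∂π_J/∂q_J = 0: 110 - 4q_J - 2(q_C + q_F) = 0.
Summing all 3 equations gives 413 − 8Q = 0, hence Q = 413/8.
Back-substituting: q_C = (170 − 413/4)/2 = 267/8, q_F = (133 − 413/4)/2 = 119/8, q_J = (110 − 413/4)/2 = 27/8.
Price P = 210 - 2·(413/8) = 427/4.
Flint's profit: (427/4 - 77)·(119/8) - 170 = 272.5313.

272.53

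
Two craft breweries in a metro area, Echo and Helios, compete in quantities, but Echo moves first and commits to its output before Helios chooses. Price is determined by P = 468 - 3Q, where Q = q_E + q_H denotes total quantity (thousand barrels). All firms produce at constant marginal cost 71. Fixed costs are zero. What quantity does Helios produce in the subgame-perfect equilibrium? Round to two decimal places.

33.08

Solve by backward induction. Given q_E, the follower Helios maximises π_H = (468 - 3q_E - 3q_H)q_H - 71q_H.
Setting the follower's marginal profit to zero, 397 - 3q_E - 6q_H = 0, i.e. q_H = (397 - 3q_E)/6.
The leader anticipates this reaction. Substituting into P = 468 - 3Q gives P = 539/2 - (3/2)q_E, so π_E = (539/2 - (3/2)q_E)q_E - 71q_E.
Leader FOC: 397/2 - 3q_E = 0, so q_E = 397/6.
Then q_H = (397 - 3·(397/6))/6 = 397/12.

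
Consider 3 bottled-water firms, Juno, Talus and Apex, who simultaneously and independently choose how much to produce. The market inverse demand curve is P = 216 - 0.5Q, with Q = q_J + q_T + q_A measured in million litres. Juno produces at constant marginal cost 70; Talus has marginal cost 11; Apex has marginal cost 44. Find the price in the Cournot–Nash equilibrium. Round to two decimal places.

85.25

Juno's profit: π_J = (216 - 0.5Q)q_J - (70q_J). Setting ∂π_J/∂q_J = 0: 146 - q_J - (1/2)(q_T + q_A) = 0.
Talus's first-order condition: 205 - q_T - (1/2)(q_J + q_A) = 0.
Apex's profit: π_A = (216 - 0.5Q)q_A - (44q_A). Setting ∂π_A/∂q_A = 0: 172 - q_A - (1/2)(q_J + q_T) = 0.
Adding the 3 first-order conditions: 523 − 2Q = 0, so Q = 523/2.
Back-substituting: q_J = (146 − 523/4)/(1/2) = 61/2, q_T = (205 − 523/4)/(1/2) = 297/2, q_A = (172 − 523/4)/(1/2) = 165/2.
Total output Q = 523/2, so price P = 216 - (1/2)·(523/2) = 341/4.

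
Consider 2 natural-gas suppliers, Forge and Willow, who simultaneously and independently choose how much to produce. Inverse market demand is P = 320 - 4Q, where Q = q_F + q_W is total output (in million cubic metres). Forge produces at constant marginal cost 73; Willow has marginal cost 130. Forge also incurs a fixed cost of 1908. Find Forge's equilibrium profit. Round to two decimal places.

Forge's profit: π_F = (320 - 4Q)q_F - (73q_F). Setting ∂π_F/∂q_F = 0: 247 - 8q_F - 4(q_W) = 0.
Willow's profit: π_W = (320 - 4Q)q_W - (130q_W). Setting ∂π_W/∂q_W = 0: 190 - 8q_W - 4(q_F) = 0.
Best responses: q_F = (247 - 4q_W)/8, q_W = (190 - 4q_F)/8.
Solving the pair: q_F = 76/3, q_W = 133/12.
Price P = 320 - 4·(437/12) = 523/3.
Forge's profit: (523/3 - 73)·(76/3) - 1908 = 659.1111.

659.11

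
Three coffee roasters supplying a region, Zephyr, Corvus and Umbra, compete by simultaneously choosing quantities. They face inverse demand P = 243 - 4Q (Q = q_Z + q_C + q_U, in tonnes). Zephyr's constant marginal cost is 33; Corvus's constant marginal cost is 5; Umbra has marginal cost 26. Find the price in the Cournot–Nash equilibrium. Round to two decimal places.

Zephyr's profit: π_Z = (243 - 4Q)q_Z - (33q_Z). Setting ∂π_Z/∂q_Z = 0: 210 - 8q_Z - 4(q_C + q_U) = 0.
Corvus's first-order condition: 238 - 8q_C - 4(q_Z + q_U) = 0.
Umbra's first-order condition: 217 - 8q_U - 4(q_Z + q_C) = 0.
Adding the 3 first-order conditions: 665 − 16Q = 0, so Q = 665/16.
Back-substituting: q_Z = (210 − 665/4)/4 = 175/16, q_C = (238 − 665/4)/4 = 287/16, q_U = (217 − 665/4)/4 = 203/16.
Total output Q = 665/16, so price P = 243 - 4·(665/16) = 307/4.

76.75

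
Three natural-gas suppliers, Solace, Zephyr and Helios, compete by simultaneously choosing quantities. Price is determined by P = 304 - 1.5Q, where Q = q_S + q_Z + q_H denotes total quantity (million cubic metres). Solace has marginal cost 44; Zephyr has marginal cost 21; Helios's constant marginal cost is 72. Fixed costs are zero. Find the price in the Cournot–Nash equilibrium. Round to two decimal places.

110.25

Solace's profit: π_S = (304 - 1.5Q)q_S - (44q_S). Setting ∂π_S/∂q_S = 0: 260 - 3q_S - (3/2)(q_Z + q_H) = 0.
Zephyr's profit: π_Z = (304 - 1.5Q)q_Z - (21q_Z). Setting ∂π_Z/∂q_Z = 0: 283 - 3q_Z - (3/2)(q_S + q_H) = 0.
Helios's first-order condition: 232 - 3q_H - (3/2)(q_S + q_Z) = 0.
Adding the 3 first-order conditions: 775 − 6Q = 0, so Q = 775/6.
Back-substituting: q_S = (260 − 775/4)/(3/2) = 265/6, q_Z = (283 − 775/4)/(3/2) = 119/2, q_H = (232 − 775/4)/(3/2) = 51/2.
Total output Q = 775/6, so price P = 304 - (3/2)·(775/6) = 441/4.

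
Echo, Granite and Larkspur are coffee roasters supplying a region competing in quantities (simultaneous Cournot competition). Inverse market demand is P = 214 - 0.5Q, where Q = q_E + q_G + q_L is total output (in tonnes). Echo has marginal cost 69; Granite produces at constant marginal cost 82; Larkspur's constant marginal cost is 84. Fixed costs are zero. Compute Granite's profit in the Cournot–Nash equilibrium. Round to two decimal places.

Echo's profit: π_E = (214 - 0.5Q)q_E - (69q_E). Setting ∂π_E/∂q_E = 0: 145 - q_E - (1/2)(q_G + q_L) = 0.
Granite's profit: π_G = (214 - 0.5Q)q_G - (82q_G). Setting ∂π_G/∂q_G = 0: 132 - q_G - (1/2)(q_E + q_L) = 0.
Larkspur's first-order condition: 130 - q_L - (1/2)(q_E + q_G) = 0.
Adding the 3 first-order conditions: 407 − 2Q = 0, so Q = 407/2.
Back-substituting: q_E = (145 − 407/4)/(1/2) = 173/2, q_G = (132 − 407/4)/(1/2) = 121/2, q_L = (130 − 407/4)/(1/2) = 113/2.
Price P = 214 - (1/2)·(407/2) = 449/4.
Granite's profit: (449/4 - 82)·(121/2) = 1830.1250.

1830.13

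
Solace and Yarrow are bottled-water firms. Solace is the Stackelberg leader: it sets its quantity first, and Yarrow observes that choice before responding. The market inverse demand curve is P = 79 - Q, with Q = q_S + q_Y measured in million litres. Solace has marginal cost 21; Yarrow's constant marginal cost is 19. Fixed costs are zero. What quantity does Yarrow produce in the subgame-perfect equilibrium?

The follower Yarrow best-responds to any q_S: π_Y = (79 - Q)q_Y - 19q_Y.
∂π_Y/∂q_Y = 60 - q_S - 2q_Y = 0 gives the reaction function q_Y = (60 - q_S)/2.
The leader anticipates this reaction. Substituting into P = 79 - Q gives P = 49 - (1/2)q_S, so π_S = (49 - (1/2)q_S)q_S - 21q_S.
The leader's first-order condition 28 - q_S = 0 yields q_S = 28.
Then q_Y = (60 - 28)/2 = 16.

16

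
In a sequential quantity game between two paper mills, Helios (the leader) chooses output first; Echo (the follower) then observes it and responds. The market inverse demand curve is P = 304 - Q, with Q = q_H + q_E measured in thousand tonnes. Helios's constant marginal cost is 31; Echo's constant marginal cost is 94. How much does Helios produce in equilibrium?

The follower Echo best-responds to any q_H: π_E = (304 - Q)q_E - 94q_E.
Setting the follower's marginal profit to zero, 210 - q_H - 2q_E = 0, i.e. q_E = (210 - q_H)/2.
The leader anticipates this reaction. Substituting into P = 304 - Q gives P = 199 - (1/2)q_H, so π_H = (199 - (1/2)q_H)q_H - 31q_H.
Leader FOC: 168 - q_H = 0, so q_H = 168.
Then q_E = (210 - 168)/2 = 21.

168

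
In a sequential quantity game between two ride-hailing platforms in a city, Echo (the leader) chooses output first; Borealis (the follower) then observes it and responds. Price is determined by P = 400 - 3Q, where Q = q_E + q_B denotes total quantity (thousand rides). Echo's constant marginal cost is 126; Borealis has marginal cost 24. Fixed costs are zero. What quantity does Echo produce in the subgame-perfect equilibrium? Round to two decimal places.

Solve by backward induction. Given q_E, the follower Borealis maximises π_B = (400 - 3q_E - 3q_B)q_B - 24q_B.
Setting the follower's marginal profit to zero, 376 - 3q_E - 6q_B = 0, i.e. q_B = (376 - 3q_E)/6.
Echo substitutes q_B(q_E) into its own profit: π_E = q_E(400 - 3q_E - (376 - 3q_E)/2) - 126q_E = (212 - (3/2)q_E)q_E - 126q_E.
The leader's first-order condition 86 - 3q_E = 0 yields q_E = 86/3.
Then q_B = (376 - 3·(86/3))/6 = 145/3.

28.67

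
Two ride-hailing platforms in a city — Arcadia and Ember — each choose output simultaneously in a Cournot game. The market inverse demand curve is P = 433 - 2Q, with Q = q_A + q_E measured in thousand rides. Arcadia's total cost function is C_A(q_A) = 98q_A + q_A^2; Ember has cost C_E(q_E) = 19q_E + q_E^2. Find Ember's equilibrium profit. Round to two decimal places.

9640.42

Arcadia's profit: π_A = (433 - 2Q)q_A - (98q_A + q_A²). Setting ∂π_A/∂q_A = 0: 335 - 6q_A - 2(q_E) = 0.
Ember's first-order condition: 414 - 6q_E - 2(q_A) = 0.
Rearranging gives the reaction functions q_A = (335 - 2q_E)/6 and q_E = (414 - 2q_A)/6.
Solving the pair: q_A = 591/16, q_E = 907/16.
Price P = 433 - 2·(749/8) = 983/4.
Ember's profit: (983/4)·(907/16) - 19·(907/16) - (907/16)² = 9640.4180.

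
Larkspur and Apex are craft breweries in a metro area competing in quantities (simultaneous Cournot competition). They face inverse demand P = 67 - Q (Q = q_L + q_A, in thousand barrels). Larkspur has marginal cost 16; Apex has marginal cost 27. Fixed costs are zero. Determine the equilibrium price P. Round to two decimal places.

Larkspur's profit: π_L = (67 - Q)q_L - (16q_L). Setting ∂π_L/∂q_L = 0: 51 - 2q_L - (q_A) = 0.
Apex's first-order condition: 40 - 2q_A - (q_L) = 0.
Best responses: q_L = (51 - q_A)/2, q_A = (40 - q_L)/2.
Substituting one into the other gives q_L = 62/3 and q_A = 29/3.
Total output Q = 91/3, so price P = 67 - 91/3 = 110/3.

36.67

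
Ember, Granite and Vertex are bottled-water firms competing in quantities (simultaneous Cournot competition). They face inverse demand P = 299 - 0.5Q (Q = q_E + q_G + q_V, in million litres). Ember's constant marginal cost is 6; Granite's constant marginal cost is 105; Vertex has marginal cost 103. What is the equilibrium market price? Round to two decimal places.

Ember's profit: π_E = (299 - 0.5Q)q_E - (6q_E). Setting ∂π_E/∂q_E = 0: 293 - q_E - (1/2)(q_G + q_V) = 0.
Granite's first-order condition: 194 - q_G - (1/2)(q_E + q_V) = 0.
Vertex's first-order condition: 196 - q_V - (1/2)(q_E + q_G) = 0.
Adding the 3 first-order conditions: 683 − 2Q = 0, so Q = 683/2.
Back-substituting: q_E = (293 − 683/4)/(1/2) = 489/2, q_G = (194 − 683/4)/(1/2) = 93/2, q_V = (196 − 683/4)/(1/2) = 101/2.
Total output Q = 683/2, so price P = 299 - (1/2)·(683/2) = 513/4.

128.25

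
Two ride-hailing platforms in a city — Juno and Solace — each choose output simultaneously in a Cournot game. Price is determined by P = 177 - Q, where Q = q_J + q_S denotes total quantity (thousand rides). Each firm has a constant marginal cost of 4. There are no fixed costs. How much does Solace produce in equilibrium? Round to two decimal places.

57.67

A representative firm's profit is π_i = q_i(177 - Q) - 4q_i.
First-order condition (treating rivals' output as given): 173 - 2q_i - q_j = 0.
By symmetry each firm produces the same amount; substituting q_j = q_i yields q_i = 173/3.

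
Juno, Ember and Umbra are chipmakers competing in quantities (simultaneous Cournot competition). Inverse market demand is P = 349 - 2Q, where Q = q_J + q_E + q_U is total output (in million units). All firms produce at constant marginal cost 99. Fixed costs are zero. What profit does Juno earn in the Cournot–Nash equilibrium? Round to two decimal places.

1953.13

Each firm earns π_i = (349 - 2Q)q_i - 99q_i.
Setting ∂π_i/∂q_i = 0 with rivals' quantities fixed: 250 - 4q_i - 2·Σ_{j≠i} q_j = 0.
With identical firms every q_j equals q_i, so Σ_{j≠i} q_j = 2q_i and 250 = 8q_i, giving q_i = 125/4.
Price P = 349 - 2·(375/4) = 323/2.
Juno's profit: (323/2 - 99)·(125/4) = 1953.1250.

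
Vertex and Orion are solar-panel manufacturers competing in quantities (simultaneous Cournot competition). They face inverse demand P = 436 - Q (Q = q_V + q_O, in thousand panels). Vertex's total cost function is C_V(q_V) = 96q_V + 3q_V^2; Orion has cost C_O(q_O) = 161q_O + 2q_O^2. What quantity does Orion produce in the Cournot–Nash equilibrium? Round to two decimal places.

39.57

Vertex's profit: π_V = (436 - Q)q_V - (96q_V + 3q_V²). Setting ∂π_V/∂q_V = 0: 340 - 8q_V - (q_O) = 0.
Orion's first-order condition: 275 - 6q_O - (q_V) = 0.
Best responses: q_V = (340 - q_O)/8, q_O = (275 - q_V)/6.
Solving the pair: q_V = 1765/47, q_O = 1860/47.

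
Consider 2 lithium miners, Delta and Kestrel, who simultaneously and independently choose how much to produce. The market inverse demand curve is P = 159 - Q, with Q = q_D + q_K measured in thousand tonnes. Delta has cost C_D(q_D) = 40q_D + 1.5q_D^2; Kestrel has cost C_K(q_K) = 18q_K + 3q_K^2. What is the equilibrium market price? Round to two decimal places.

Delta's profit: π_D = (159 - Q)q_D - (40q_D + (3/2)q_D²). Setting ∂π_D/∂q_D = 0: 119 - 5q_D - (q_K) = 0.
Kestrel's profit: π_K = (159 - Q)q_K - (18q_K + 3q_K²). Setting ∂π_K/∂q_K = 0: 141 - 8q_K - (q_D) = 0.
Best responses: q_D = (119 - q_K)/5, q_K = (141 - q_D)/8.
Substituting one into the other gives q_D = 811/39 and q_K = 586/39.
Total output Q = 1397/39, so price P = 159 - 1397/39 = 123.1795.

123.18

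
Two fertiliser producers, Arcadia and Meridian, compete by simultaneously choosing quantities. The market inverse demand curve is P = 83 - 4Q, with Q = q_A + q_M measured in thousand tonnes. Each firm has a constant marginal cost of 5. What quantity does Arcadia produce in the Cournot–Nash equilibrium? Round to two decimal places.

6.50

Each firm earns π_i = (83 - 4Q)q_i - 5q_i.
First-order condition (treating rivals' output as given): 78 - 8q_i - 4q_j = 0.
With identical firms every q_j equals q_i, so q_j = q_i and 78 = 12q_i, giving q_i = 13/2.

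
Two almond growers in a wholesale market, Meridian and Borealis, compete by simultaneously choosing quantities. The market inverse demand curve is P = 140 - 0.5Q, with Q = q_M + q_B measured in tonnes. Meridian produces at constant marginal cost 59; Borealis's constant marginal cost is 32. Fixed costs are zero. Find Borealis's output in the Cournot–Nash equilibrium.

90

Meridian's profit: π_M = (140 - 0.5Q)q_M - (59q_M). Setting ∂π_M/∂q_M = 0: 81 - q_M - (1/2)(q_B) = 0.
Borealis's first-order condition: 108 - q_B - (1/2)(q_M) = 0.
So q_M = (81 - (1/2)q_B) and q_B = (108 - (1/2)q_M).
Solving the pair: q_M = 36, q_B = 90.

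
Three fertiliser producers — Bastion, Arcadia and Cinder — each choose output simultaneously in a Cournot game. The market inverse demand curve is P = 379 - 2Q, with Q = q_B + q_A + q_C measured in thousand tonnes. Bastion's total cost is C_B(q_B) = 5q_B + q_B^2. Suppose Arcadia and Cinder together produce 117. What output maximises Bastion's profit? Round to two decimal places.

With rivals' combined output fixed at 117, Bastion's profit is π_B = (379 - 2·117 - 2q_B)q_B - (5q_B + q_B²) = (145 - 2q_B)q_B - (5q_B + q_B²).
∂π_B/∂q_B = 140 - 6q_B = 0, so q_B = 70/3.

23.33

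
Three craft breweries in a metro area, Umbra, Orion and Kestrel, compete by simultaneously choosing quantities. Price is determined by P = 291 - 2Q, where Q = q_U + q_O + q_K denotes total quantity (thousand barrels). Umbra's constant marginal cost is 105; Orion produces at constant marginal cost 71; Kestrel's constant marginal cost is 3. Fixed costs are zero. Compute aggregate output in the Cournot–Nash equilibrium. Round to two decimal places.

Umbra's profit: π_U = (291 - 2Q)q_U - (105q_U). Setting ∂π_U/∂q_U = 0: 186 - 4q_U - 2(q_O + q_K) = 0.
Orion's profit: π_O = (291 - 2Q)q_O - (71q_O). Setting ∂π_O/∂q_O = 0: 220 - 4q_O - 2(q_U + q_K) = 0.
Kestrel's first-order condition: 288 - 4q_K - 2(q_U + q_O) = 0.
Adding the 3 first-order conditions: 694 − 8Q = 0, so Q = 347/4.
Back-substituting: q_U = (186 − 347/2)/2 = 25/4, q_O = (220 − 347/2)/2 = 93/4, q_K = (288 − 347/2)/2 = 229/4.
Total output Q = 25/4 + 93/4 + 229/4 = 347/4.

86.75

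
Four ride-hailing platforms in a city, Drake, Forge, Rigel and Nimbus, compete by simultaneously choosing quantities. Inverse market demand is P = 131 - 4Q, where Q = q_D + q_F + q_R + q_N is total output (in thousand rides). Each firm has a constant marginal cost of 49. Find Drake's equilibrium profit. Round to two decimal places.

Each firm earns π_i = (131 - 4Q)q_i - 49q_i.
Setting ∂π_i/∂q_i = 0 with rivals' quantities fixed: 82 - 8q_i - 4·Σ_{j≠i} q_j = 0.
By symmetry each firm produces the same amount; substituting Σ_{j≠i} q_j = 3q_i yields q_i = 82/20 = 41/10.
Price P = 131 - 4·(82/5) = 327/5.
Drake's profit: (327/5 - 49)·(41/10) = 1681/25.

67.24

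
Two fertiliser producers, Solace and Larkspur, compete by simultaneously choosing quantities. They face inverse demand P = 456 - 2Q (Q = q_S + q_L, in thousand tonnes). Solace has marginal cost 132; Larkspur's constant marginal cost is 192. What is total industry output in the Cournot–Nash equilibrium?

98

Solace's profit: π_S = (456 - 2Q)q_S - (132q_S). Setting ∂π_S/∂q_S = 0: 324 - 4q_S - 2(q_L) = 0.
Larkspur's profit: π_L = (456 - 2Q)q_L - (192q_L). Setting ∂π_L/∂q_L = 0: 264 - 4q_L - 2(q_S) = 0.
So q_S = (324 - 2q_L)/4 and q_L = (264 - 2q_S)/4.
Solving the pair: q_S = 64, q_L = 34.
Total output Q = 64 + 34 = 98.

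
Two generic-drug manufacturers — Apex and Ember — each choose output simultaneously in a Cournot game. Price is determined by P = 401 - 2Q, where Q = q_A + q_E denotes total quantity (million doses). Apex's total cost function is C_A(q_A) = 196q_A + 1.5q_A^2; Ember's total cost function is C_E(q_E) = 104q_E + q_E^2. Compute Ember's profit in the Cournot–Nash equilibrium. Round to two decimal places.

Apex's profit: π_A = (401 - 2Q)q_A - (196q_A + (3/2)q_A²). Setting ∂π_A/∂q_A = 0: 205 - 7q_A - 2(q_E) = 0.
Ember's profit: π_E = (401 - 2Q)q_E - (104q_E + q_E²). Setting ∂π_E/∂q_E = 0: 297 - 6q_E - 2(q_A) = 0.
Best responses: q_A = (205 - 2q_E)/7, q_E = (297 - 2q_A)/6.
Solving the pair: q_A = 318/19, q_E = 1669/38.
Price P = 401 - 2·60.6579 = 279.6842.
Ember's profit: 279.6842·(1669/38) - 104·(1669/38) - (1669/38)² = 5787.1766.

5787.18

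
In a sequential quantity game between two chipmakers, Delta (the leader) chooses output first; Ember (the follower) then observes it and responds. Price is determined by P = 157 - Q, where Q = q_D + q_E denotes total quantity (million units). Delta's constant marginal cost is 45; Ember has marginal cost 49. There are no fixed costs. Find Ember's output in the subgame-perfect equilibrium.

25

Solve by backward induction. Given q_D, the follower Ember maximises π_E = (157 - q_D - q_E)q_E - 49q_E.
∂π_E/∂q_E = 108 - q_D - 2q_E = 0 gives the reaction function q_E = (108 - q_D)/2.
The leader anticipates this reaction. Substituting into P = 157 - Q gives P = 103 - (1/2)q_D, so π_D = (103 - (1/2)q_D)q_D - 45q_D.
The leader's first-order condition 58 - q_D = 0 yields q_D = 58.
Then q_E = (108 - 58)/2 = 25.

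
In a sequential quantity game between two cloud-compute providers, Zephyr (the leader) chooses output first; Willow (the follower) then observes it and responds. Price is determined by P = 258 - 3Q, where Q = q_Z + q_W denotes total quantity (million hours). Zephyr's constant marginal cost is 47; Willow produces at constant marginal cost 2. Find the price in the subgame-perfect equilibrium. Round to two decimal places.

88.50

Solve by backward induction. Given q_Z, the follower Willow maximises π_W = (258 - 3q_Z - 3q_W)q_W - 2q_W.
Setting the follower's marginal profit to zero, 256 - 3q_Z - 6q_W = 0, i.e. q_W = (256 - 3q_Z)/6.
Zephyr substitutes q_W(q_Z) into its own profit: π_Z = q_Z(258 - 3q_Z - (256 - 3q_Z)/2) - 47q_Z = (130 - (3/2)q_Z)q_Z - 47q_Z.
Maximising: ∂π_Z/∂q_Z = 83 - 3q_Z = 0, giving q_Z = 83/3.
Then q_W = (256 - 3·(83/3))/6 = 173/6.
Total output Q = 113/2, so price P = 258 - 3·(113/2) = 177/2.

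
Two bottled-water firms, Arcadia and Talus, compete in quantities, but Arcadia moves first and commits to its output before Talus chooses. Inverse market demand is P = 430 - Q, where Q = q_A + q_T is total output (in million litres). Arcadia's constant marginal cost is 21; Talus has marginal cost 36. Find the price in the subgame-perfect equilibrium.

The follower Talus best-responds to any q_A: π_T = (430 - Q)q_T - 36q_T.
Follower FOC: 394 - q_A - 2q_T = 0, so q_T(q_A) = (394 - q_A)/2.
The leader anticipates this reaction. Substituting into P = 430 - Q gives P = 233 - (1/2)q_A, so π_A = (233 - (1/2)q_A)q_A - 21q_A.
Maximising: ∂π_A/∂q_A = 212 - q_A = 0, giving q_A = 212.
Then q_T = (394 - 212)/2 = 91.
Total output Q = 303, so price P = 430 - 303 = 127.

127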